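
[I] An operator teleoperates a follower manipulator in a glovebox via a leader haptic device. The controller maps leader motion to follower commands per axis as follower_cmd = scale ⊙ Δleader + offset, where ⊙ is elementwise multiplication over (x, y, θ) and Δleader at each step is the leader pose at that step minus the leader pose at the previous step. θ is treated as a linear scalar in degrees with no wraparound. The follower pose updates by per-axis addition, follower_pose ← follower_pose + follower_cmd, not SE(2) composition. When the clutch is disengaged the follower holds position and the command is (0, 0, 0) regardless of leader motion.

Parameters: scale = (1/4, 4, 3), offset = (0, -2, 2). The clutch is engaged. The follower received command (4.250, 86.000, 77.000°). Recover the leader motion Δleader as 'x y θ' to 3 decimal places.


17.000 22.000 25.000

axis x: (4.250 − 0) / (1/4) = 17.000
axis y: (86.000 − -2) / (4) = 22.000
axis θ: (77.000 − 2) / (3) = 25.000


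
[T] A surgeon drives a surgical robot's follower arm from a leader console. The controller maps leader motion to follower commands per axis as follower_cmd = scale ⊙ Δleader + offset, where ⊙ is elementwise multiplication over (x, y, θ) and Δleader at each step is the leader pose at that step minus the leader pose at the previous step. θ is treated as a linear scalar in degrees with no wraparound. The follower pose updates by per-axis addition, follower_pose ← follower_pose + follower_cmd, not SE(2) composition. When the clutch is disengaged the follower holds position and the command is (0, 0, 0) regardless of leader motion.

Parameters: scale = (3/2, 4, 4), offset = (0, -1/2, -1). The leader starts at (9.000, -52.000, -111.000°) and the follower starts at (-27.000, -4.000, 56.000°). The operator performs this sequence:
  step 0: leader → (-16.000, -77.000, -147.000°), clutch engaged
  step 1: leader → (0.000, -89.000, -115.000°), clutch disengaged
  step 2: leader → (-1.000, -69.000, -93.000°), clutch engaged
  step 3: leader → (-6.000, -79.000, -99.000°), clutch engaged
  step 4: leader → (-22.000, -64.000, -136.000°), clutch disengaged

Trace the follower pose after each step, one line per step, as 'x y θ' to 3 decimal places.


-64.500 -104.500 -89.000
-64.500 -104.500 -89.000
-66.000 -25.000 -2.000
-73.500 -65.500 -27.000
-73.500 -65.500 -27.000

step 0: Δleader=(-25.000, -25.000, -36.000°), engaged; cmd=(-37.500, -100.500, -145.000°) → follower=(-64.500, -104.500, -89.000°)
step 1: Δleader=(16.000, -12.000, 32.000°), disengaged; cmd=(0,0,0) → follower holds at (-64.500, -104.500, -89.000°)
step 2: Δleader=(-1.000, 20.000, 22.000°), engaged; cmd=(-1.500, 79.500, 87.000°) → follower=(-66.000, -25.000, -2.000°)
step 3: Δleader=(-5.000, -10.000, -6.000°), engaged; cmd=(-7.500, -40.500, -25.000°) → follower=(-73.500, -65.500, -27.000°)
step 4: Δleader=(-16.000, 15.000, -37.000°), disengaged; cmd=(0,0,0) → follower holds at (-73.500, -65.500, -27.000°)


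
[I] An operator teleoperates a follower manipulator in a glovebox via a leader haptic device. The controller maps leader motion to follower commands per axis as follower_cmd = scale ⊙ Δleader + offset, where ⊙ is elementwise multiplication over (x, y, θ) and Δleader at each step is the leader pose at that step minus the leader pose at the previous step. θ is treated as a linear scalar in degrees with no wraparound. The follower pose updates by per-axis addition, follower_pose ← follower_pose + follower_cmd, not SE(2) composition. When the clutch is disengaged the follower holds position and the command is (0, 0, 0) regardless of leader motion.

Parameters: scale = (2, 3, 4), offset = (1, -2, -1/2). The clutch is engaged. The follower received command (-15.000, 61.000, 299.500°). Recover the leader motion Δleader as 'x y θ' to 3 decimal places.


axis x: (-15.000 − 1) / (2) = -8.000
axis y: (61.000 − -2) / (3) = 21.000
axis θ: (299.500 − -1/2) / (4) = 75.000

-8.000 21.000 75.000


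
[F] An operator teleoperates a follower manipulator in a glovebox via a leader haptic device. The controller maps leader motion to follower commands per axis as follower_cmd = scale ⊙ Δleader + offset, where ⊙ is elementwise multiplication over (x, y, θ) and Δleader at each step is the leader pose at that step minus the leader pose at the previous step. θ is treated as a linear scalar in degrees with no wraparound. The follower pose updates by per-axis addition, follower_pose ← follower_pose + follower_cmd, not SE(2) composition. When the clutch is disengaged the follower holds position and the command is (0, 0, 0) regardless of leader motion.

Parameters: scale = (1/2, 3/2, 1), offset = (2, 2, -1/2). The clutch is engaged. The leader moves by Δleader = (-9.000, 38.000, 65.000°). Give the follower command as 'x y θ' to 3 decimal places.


axis x: 1/2·-9.000 + 2 = -2.500
axis y: 3/2·38.000 + 2 = 59.000
axis θ: 1·65.000 + -1/2 = 64.500

-2.500 59.000 64.500


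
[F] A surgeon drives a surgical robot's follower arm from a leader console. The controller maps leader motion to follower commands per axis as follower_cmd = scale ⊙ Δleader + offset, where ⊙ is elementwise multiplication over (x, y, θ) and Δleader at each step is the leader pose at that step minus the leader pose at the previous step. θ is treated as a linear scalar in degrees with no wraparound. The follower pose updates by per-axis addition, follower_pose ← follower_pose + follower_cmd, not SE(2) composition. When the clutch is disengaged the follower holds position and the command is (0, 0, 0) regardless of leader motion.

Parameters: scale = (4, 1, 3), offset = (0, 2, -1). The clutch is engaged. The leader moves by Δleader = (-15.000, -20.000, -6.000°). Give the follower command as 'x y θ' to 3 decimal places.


axis x: 4·-15.000 + 0 = -60.000
axis y: 1·-20.000 + 2 = -18.000
axis θ: 3·-6.000 + -1 = -19.000

-60.000 -18.000 -19.000


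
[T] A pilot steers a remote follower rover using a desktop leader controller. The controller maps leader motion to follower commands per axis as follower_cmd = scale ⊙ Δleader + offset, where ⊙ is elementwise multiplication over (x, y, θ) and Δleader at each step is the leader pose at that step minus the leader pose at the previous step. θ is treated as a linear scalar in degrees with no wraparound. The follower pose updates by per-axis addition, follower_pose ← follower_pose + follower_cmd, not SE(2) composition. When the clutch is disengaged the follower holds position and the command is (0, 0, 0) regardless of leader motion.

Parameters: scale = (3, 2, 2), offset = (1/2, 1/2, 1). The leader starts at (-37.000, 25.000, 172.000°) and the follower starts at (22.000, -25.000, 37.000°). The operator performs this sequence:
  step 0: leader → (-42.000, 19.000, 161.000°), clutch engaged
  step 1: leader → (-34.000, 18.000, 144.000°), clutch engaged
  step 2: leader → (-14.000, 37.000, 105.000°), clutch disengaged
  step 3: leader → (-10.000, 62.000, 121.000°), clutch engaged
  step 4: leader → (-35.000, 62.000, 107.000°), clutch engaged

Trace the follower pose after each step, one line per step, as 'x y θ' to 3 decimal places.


step 0: Δleader=(-5.000, -6.000, -11.000°), engaged; cmd=(-14.500, -11.500, -21.000°) → follower=(7.500, -36.500, 16.000°)
step 1: Δleader=(8.000, -1.000, -17.000°), engaged; cmd=(24.500, -1.500, -33.000°) → follower=(32.000, -38.000, -17.000°)
step 2: Δleader=(20.000, 19.000, -39.000°), disengaged; cmd=(0,0,0) → follower holds at (32.000, -38.000, -17.000°)
step 3: Δleader=(4.000, 25.000, 16.000°), engaged; cmd=(12.500, 50.500, 33.000°) → follower=(44.500, 12.500, 16.000°)
step 4: Δleader=(-25.000, 0.000, -14.000°), engaged; cmd=(-74.500, 0.500, -27.000°) → follower=(-30.000, 13.000, -11.000°)

7.500 -36.500 16.000
32.000 -38.000 -17.000
32.000 -38.000 -17.000
44.500 12.500 16.000
-30.000 13.000 -11.000


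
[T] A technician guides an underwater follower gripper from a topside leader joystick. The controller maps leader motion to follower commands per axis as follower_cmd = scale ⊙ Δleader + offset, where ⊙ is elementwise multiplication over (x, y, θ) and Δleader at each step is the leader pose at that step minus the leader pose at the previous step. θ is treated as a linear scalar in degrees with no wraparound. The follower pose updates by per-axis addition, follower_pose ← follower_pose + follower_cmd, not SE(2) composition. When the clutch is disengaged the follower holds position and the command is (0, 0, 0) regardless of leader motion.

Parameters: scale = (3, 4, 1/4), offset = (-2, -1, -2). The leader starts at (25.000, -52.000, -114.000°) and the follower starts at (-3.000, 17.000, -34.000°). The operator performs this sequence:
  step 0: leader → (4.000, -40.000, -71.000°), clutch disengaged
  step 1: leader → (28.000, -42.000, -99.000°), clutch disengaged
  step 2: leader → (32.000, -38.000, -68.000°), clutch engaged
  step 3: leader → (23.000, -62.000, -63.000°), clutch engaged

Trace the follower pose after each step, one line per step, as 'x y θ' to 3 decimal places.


step 0: Δleader=(-21.000, 12.000, 43.000°), disengaged; cmd=(0,0,0) → follower holds at (-3.000, 17.000, -34.000°)
step 1: Δleader=(24.000, -2.000, -28.000°), disengaged; cmd=(0,0,0) → follower holds at (-3.000, 17.000, -34.000°)
step 2: Δleader=(4.000, 4.000, 31.000°), engaged; cmd=(10.000, 15.000, 5.750°) → follower=(7.000, 32.000, -28.250°)
step 3: Δleader=(-9.000, -24.000, 5.000°), engaged; cmd=(-29.000, -97.000, -0.750°) → follower=(-22.000, -65.000, -29.000°)

-3.000 17.000 -34.000
-3.000 17.000 -34.000
7.000 32.000 -28.250
-22.000 -65.000 -29.000


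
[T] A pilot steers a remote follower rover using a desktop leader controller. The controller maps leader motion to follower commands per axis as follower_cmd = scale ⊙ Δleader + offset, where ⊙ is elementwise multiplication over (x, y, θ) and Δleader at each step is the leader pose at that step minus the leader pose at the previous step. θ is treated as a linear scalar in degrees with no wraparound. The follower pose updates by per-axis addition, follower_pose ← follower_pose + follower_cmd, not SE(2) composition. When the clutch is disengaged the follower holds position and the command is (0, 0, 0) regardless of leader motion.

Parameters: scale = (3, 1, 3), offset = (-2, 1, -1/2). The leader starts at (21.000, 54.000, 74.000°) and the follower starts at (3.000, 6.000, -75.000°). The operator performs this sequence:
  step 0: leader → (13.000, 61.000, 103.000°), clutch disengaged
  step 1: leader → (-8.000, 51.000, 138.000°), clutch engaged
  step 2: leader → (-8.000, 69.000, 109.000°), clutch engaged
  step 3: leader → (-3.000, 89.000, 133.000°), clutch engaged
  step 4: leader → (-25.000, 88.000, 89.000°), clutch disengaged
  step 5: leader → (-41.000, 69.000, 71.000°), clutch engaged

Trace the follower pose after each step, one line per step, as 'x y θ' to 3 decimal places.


step 0: Δleader=(-8.000, 7.000, 29.000°), disengaged; cmd=(0,0,0) → follower holds at (3.000, 6.000, -75.000°)
step 1: Δleader=(-21.000, -10.000, 35.000°), engaged; cmd=(-65.000, -9.000, 104.500°) → follower=(-62.000, -3.000, 29.500°)
step 2: Δleader=(0.000, 18.000, -29.000°), engaged; cmd=(-2.000, 19.000, -87.500°) → follower=(-64.000, 16.000, -58.000°)
step 3: Δleader=(5.000, 20.000, 24.000°), engaged; cmd=(13.000, 21.000, 71.500°) → follower=(-51.000, 37.000, 13.500°)
step 4: Δleader=(-22.000, -1.000, -44.000°), disengaged; cmd=(0,0,0) → follower holds at (-51.000, 37.000, 13.500°)
step 5: Δleader=(-16.000, -19.000, -18.000°), engaged; cmd=(-50.000, -18.000, -54.500°) → follower=(-101.000, 19.000, -41.000°)

3.000 6.000 -75.000
-62.000 -3.000 29.500
-64.000 16.000 -58.000
-51.000 37.000 13.500
-51.000 37.000 13.500
-101.000 19.000 -41.000


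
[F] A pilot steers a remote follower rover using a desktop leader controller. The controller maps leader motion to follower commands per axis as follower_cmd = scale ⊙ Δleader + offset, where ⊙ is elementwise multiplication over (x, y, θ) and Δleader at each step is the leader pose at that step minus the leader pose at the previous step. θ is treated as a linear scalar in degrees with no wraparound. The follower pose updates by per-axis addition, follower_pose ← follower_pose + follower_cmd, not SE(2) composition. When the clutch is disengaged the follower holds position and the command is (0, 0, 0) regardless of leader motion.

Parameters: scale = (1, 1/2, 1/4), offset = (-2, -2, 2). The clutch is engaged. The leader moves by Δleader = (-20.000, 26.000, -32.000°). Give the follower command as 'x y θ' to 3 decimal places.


-22.000 11.000 -6.000

axis x: 1·-20.000 + -2 = -22.000
axis y: 1/2·26.000 + -2 = 11.000
axis θ: 1/4·-32.000 + 2 = -6.000


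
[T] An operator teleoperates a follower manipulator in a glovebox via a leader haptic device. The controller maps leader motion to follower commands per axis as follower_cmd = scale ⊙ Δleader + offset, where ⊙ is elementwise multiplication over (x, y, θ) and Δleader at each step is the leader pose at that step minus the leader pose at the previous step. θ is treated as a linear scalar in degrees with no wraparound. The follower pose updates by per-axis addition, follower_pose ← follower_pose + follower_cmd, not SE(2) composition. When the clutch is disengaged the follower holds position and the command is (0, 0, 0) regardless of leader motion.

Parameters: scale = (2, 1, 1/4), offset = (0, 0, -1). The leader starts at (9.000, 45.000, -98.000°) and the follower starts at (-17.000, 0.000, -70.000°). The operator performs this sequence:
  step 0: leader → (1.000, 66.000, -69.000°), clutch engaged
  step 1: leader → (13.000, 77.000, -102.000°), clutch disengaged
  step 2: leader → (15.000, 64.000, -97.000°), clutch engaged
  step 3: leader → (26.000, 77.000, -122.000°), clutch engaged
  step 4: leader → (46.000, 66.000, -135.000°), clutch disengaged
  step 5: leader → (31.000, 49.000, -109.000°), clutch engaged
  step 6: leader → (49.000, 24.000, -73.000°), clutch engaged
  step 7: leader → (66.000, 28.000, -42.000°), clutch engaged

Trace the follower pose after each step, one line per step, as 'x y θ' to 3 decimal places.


step 0: Δleader=(-8.000, 21.000, 29.000°), engaged; cmd=(-16.000, 21.000, 6.250°) → follower=(-33.000, 21.000, -63.750°)
step 1: Δleader=(12.000, 11.000, -33.000°), disengaged; cmd=(0,0,0) → follower holds at (-33.000, 21.000, -63.750°)
step 2: Δleader=(2.000, -13.000, 5.000°), engaged; cmd=(4.000, -13.000, 0.250°) → follower=(-29.000, 8.000, -63.500°)
step 3: Δleader=(11.000, 13.000, -25.000°), engaged; cmd=(22.000, 13.000, -7.250°) → follower=(-7.000, 21.000, -70.750°)
step 4: Δleader=(20.000, -11.000, -13.000°), disengaged; cmd=(0,0,0) → follower holds at (-7.000, 21.000, -70.750°)
step 5: Δleader=(-15.000, -17.000, 26.000°), engaged; cmd=(-30.000, -17.000, 5.500°) → follower=(-37.000, 4.000, -65.250°)
step 6: Δleader=(18.000, -25.000, 36.000°), engaged; cmd=(36.000, -25.000, 8.000°) → follower=(-1.000, -21.000, -57.250°)
step 7: Δleader=(17.000, 4.000, 31.000°), engaged; cmd=(34.000, 4.000, 6.750°) → follower=(33.000, -17.000, -50.500°)

-33.000 21.000 -63.750
-33.000 21.000 -63.750
-29.000 8.000 -63.500
-7.000 21.000 -70.750
-7.000 21.000 -70.750
-37.000 4.000 -65.250
-1.000 -21.000 -57.250
33.000 -17.000 -50.500


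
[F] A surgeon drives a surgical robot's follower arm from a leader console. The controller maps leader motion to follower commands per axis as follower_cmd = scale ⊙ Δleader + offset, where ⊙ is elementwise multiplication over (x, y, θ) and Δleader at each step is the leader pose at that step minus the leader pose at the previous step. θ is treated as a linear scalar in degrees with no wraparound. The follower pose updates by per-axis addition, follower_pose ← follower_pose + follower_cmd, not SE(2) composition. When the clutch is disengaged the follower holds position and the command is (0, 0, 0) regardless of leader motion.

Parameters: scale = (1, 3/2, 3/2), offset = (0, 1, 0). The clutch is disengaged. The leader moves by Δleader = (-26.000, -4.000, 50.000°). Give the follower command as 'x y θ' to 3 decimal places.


clutch disengaged → follower holds; cmd = (0, 0, 0)

0.000 0.000 0.000


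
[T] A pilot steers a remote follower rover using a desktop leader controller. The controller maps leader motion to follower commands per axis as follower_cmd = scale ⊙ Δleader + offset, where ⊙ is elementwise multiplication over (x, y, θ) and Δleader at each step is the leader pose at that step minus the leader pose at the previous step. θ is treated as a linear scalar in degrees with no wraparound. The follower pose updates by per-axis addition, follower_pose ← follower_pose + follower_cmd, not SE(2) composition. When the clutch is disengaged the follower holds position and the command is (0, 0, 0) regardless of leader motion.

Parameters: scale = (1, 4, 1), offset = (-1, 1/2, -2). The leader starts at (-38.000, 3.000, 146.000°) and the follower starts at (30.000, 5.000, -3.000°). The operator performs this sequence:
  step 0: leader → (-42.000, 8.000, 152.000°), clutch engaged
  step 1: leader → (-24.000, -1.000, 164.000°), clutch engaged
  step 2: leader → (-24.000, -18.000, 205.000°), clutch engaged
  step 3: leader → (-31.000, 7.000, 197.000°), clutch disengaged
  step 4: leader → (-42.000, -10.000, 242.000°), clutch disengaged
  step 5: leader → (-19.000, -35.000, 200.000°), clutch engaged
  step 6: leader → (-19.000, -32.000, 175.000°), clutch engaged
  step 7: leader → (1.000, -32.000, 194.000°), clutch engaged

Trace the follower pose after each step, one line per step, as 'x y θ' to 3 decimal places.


25.000 25.500 1.000
42.000 -10.000 11.000
41.000 -77.500 50.000
41.000 -77.500 50.000
41.000 -77.500 50.000
63.000 -177.000 6.000
62.000 -164.500 -21.000
81.000 -164.000 -4.000

step 0: Δleader=(-4.000, 5.000, 6.000°), engaged; cmd=(-5.000, 20.500, 4.000°) → follower=(25.000, 25.500, 1.000°)
step 1: Δleader=(18.000, -9.000, 12.000°), engaged; cmd=(17.000, -35.500, 10.000°) → follower=(42.000, -10.000, 11.000°)
step 2: Δleader=(0.000, -17.000, 41.000°), engaged; cmd=(-1.000, -67.500, 39.000°) → follower=(41.000, -77.500, 50.000°)
step 3: Δleader=(-7.000, 25.000, -8.000°), disengaged; cmd=(0,0,0) → follower holds at (41.000, -77.500, 50.000°)
step 4: Δleader=(-11.000, -17.000, 45.000°), disengaged; cmd=(0,0,0) → follower holds at (41.000, -77.500, 50.000°)
step 5: Δleader=(23.000, -25.000, -42.000°), engaged; cmd=(22.000, -99.500, -44.000°) → follower=(63.000, -177.000, 6.000°)
step 6: Δleader=(0.000, 3.000, -25.000°), engaged; cmd=(-1.000, 12.500, -27.000°) → follower=(62.000, -164.500, -21.000°)
step 7: Δleader=(20.000, 0.000, 19.000°), engaged; cmd=(19.000, 0.500, 17.000°) → follower=(81.000, -164.000, -4.000°)


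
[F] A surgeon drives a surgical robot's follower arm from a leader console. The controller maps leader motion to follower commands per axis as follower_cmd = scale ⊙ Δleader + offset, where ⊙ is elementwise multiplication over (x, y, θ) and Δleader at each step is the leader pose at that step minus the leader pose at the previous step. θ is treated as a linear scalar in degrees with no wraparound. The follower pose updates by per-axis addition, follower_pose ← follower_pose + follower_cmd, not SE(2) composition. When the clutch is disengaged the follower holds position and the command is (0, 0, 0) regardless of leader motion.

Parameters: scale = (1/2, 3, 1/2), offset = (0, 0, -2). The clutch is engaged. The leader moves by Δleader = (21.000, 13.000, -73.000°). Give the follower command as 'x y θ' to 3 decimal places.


axis x: 1/2·21.000 + 0 = 10.500
axis y: 3·13.000 + 0 = 39.000
axis θ: 1/2·-73.000 + -2 = -38.500

10.500 39.000 -38.500


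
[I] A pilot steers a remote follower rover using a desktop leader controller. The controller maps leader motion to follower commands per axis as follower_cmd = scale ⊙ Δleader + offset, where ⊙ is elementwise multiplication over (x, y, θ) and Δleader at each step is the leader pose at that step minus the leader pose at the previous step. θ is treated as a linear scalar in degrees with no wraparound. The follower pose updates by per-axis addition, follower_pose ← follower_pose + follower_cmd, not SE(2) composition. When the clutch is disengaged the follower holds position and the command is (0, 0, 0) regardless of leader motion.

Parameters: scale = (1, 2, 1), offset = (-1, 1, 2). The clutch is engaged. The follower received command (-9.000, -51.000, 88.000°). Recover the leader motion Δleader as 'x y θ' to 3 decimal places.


-8.000 -26.000 86.000

axis x: (-9.000 − -1) / (1) = -8.000
axis y: (-51.000 − 1) / (2) = -26.000
axis θ: (88.000 − 2) / (1) = 86.000


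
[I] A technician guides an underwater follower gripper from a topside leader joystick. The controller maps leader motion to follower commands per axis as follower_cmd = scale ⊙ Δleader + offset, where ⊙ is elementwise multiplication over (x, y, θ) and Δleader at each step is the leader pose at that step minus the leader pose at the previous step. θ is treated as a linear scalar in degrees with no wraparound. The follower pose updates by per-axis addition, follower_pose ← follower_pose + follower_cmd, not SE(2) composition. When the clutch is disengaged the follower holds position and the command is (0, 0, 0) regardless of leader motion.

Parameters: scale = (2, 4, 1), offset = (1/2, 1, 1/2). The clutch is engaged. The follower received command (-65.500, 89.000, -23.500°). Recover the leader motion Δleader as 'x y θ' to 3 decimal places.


axis x: (-65.500 − 1/2) / (2) = -33.000
axis y: (89.000 − 1) / (4) = 22.000
axis θ: (-23.500 − 1/2) / (1) = -24.000

-33.000 22.000 -24.000


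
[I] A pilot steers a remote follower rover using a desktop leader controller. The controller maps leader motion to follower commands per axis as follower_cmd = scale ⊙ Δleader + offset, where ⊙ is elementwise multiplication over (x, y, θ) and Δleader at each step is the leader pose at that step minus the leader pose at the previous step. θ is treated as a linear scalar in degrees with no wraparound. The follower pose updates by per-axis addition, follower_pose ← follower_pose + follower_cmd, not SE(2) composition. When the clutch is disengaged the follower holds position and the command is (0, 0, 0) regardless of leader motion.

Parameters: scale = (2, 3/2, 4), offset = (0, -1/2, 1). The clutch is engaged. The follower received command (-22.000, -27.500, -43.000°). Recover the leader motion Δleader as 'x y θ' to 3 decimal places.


-11.000 -18.000 -11.000

axis x: (-22.000 − 0) / (2) = -11.000
axis y: (-27.500 − -1/2) / (3/2) = -18.000
axis θ: (-43.000 − 1) / (4) = -11.000


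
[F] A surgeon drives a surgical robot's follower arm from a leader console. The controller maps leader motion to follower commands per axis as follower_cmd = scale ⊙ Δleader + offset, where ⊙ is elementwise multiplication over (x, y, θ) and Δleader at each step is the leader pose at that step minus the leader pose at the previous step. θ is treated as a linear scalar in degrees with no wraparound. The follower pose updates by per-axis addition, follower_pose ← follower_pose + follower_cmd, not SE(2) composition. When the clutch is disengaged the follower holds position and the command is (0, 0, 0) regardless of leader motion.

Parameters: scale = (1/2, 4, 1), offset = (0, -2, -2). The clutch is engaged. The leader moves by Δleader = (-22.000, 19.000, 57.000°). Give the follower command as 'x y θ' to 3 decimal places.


axis x: 1/2·-22.000 + 0 = -11.000
axis y: 4·19.000 + -2 = 74.000
axis θ: 1·57.000 + -2 = 55.000

-11.000 74.000 55.000


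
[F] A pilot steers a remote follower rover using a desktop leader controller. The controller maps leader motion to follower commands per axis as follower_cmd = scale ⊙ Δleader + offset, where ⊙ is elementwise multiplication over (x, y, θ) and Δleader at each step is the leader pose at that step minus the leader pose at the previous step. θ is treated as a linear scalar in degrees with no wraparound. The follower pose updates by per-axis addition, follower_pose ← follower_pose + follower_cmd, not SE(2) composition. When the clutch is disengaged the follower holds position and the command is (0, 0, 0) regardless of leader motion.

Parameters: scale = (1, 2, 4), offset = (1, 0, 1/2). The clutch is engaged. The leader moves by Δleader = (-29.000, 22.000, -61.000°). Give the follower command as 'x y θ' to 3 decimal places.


axis x: 1·-29.000 + 1 = -28.000
axis y: 2·22.000 + 0 = 44.000
axis θ: 4·-61.000 + 1/2 = -243.500

-28.000 44.000 -243.500


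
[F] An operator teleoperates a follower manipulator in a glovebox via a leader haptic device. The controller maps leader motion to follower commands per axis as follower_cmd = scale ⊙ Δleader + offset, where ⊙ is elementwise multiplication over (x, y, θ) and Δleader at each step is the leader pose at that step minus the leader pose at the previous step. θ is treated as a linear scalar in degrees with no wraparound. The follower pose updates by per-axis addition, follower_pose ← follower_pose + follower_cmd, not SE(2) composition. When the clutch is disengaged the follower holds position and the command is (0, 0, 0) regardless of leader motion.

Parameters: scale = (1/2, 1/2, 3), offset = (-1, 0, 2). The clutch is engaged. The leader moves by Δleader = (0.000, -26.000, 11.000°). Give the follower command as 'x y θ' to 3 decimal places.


axis x: 1/2·0.000 + -1 = -1.000
axis y: 1/2·-26.000 + 0 = -13.000
axis θ: 3·11.000 + 2 = 35.000

-1.000 -13.000 35.000


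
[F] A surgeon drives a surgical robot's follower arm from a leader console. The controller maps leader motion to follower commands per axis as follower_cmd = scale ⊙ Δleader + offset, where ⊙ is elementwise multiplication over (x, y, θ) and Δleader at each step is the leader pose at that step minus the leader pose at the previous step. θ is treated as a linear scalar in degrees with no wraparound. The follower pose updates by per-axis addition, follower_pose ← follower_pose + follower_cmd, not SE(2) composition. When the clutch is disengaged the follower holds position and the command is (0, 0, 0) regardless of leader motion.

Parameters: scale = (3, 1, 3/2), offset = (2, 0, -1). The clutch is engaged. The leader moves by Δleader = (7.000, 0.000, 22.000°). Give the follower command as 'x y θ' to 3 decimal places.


23.000 0.000 32.000

axis x: 3·7.000 + 2 = 23.000
axis y: 1·0.000 + 0 = 0.000
axis θ: 3/2·22.000 + -1 = 32.000


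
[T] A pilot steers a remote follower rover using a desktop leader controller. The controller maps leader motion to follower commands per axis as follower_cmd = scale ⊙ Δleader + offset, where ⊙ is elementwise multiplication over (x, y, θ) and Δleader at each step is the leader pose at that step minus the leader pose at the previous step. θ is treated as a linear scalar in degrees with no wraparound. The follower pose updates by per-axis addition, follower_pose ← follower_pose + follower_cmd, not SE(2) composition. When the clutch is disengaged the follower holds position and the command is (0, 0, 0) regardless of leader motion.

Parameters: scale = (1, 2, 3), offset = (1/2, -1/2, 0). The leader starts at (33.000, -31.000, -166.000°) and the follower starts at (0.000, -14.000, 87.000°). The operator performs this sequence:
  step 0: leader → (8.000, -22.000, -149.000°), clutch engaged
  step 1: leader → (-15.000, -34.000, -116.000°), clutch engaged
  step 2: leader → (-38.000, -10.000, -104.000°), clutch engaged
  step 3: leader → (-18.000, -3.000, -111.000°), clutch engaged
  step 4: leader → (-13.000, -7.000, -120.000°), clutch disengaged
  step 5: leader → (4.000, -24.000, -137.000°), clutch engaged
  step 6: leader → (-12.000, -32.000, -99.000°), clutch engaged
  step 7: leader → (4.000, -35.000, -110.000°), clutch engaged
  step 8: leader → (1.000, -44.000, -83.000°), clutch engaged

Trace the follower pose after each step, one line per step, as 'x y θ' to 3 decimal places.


-24.500 3.500 138.000
-47.000 -21.000 237.000
-69.500 26.500 273.000
-49.000 40.000 252.000
-49.000 40.000 252.000
-31.500 5.500 201.000
-47.000 -11.000 315.000
-30.500 -17.500 282.000
-33.000 -36.000 363.000

step 0: Δleader=(-25.000, 9.000, 17.000°), engaged; cmd=(-24.500, 17.500, 51.000°) → follower=(-24.500, 3.500, 138.000°)
step 1: Δleader=(-23.000, -12.000, 33.000°), engaged; cmd=(-22.500, -24.500, 99.000°) → follower=(-47.000, -21.000, 237.000°)
step 2: Δleader=(-23.000, 24.000, 12.000°), engaged; cmd=(-22.500, 47.500, 36.000°) → follower=(-69.500, 26.500, 273.000°)
step 3: Δleader=(20.000, 7.000, -7.000°), engaged; cmd=(20.500, 13.500, -21.000°) → follower=(-49.000, 40.000, 252.000°)
step 4: Δleader=(5.000, -4.000, -9.000°), disengaged; cmd=(0,0,0) → follower holds at (-49.000, 40.000, 252.000°)
step 5: Δleader=(17.000, -17.000, -17.000°), engaged; cmd=(17.500, -34.500, -51.000°) → follower=(-31.500, 5.500, 201.000°)
step 6: Δleader=(-16.000, -8.000, 38.000°), engaged; cmd=(-15.500, -16.500, 114.000°) → follower=(-47.000, -11.000, 315.000°)
step 7: Δleader=(16.000, -3.000, -11.000°), engaged; cmd=(16.500, -6.500, -33.000°) → follower=(-30.500, -17.500, 282.000°)
step 8: Δleader=(-3.000, -9.000, 27.000°), engaged; cmd=(-2.500, -18.500, 81.000°) → follower=(-33.000, -36.000, 363.000°)


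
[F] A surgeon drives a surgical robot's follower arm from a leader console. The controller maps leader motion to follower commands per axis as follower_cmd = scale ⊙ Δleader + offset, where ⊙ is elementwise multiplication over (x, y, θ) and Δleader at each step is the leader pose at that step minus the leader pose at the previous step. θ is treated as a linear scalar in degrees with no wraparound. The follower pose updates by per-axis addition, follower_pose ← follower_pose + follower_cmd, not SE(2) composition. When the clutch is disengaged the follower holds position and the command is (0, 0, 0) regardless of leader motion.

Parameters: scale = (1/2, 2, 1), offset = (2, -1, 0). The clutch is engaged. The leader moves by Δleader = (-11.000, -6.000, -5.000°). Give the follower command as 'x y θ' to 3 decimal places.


axis x: 1/2·-11.000 + 2 = -3.500
axis y: 2·-6.000 + -1 = -13.000
axis θ: 1·-5.000 + 0 = -5.000

-3.500 -13.000 -5.000


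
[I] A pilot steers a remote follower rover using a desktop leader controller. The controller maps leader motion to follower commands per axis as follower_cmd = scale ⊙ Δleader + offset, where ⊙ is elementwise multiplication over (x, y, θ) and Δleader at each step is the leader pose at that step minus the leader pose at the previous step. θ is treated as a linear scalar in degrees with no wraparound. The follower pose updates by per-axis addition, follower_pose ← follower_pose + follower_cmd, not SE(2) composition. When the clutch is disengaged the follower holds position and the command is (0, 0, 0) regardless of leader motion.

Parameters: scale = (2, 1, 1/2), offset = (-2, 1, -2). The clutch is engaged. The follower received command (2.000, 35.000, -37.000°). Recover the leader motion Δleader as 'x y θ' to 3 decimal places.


2.000 34.000 -70.000

axis x: (2.000 − -2) / (2) = 2.000
axis y: (35.000 − 1) / (1) = 34.000
axis θ: (-37.000 − -2) / (1/2) = -70.000


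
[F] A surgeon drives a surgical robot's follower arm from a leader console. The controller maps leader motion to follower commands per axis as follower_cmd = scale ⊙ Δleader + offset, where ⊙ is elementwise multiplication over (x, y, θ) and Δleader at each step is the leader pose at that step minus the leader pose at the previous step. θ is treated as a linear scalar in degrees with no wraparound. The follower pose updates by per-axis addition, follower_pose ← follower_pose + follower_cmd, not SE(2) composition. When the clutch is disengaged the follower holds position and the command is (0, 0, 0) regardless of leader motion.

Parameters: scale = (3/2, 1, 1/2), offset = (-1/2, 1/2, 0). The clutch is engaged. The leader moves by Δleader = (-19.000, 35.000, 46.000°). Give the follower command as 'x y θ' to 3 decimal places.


axis x: 3/2·-19.000 + -1/2 = -29.000
axis y: 1·35.000 + 1/2 = 35.500
axis θ: 1/2·46.000 + 0 = 23.000

-29.000 35.500 23.000


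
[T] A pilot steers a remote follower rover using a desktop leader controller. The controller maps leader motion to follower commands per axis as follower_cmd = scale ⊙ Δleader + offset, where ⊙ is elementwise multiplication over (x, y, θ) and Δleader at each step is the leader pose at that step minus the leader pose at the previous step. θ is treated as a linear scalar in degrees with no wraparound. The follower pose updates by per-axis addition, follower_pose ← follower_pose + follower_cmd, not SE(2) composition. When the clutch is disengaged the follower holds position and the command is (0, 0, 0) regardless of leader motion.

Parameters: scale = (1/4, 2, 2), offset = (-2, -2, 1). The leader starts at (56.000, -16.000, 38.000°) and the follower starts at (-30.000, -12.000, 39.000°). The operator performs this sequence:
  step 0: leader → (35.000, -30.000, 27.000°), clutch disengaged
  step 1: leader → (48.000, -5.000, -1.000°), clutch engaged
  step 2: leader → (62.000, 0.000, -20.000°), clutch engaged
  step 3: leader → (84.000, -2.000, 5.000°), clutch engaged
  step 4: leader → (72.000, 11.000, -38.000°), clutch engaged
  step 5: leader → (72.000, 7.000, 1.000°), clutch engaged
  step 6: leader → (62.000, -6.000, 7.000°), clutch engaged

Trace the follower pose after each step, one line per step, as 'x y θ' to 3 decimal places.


-30.000 -12.000 39.000
-28.750 36.000 -16.000
-27.250 44.000 -53.000
-23.750 38.000 -2.000
-28.750 62.000 -87.000
-30.750 52.000 -8.000
-35.250 24.000 5.000

step 0: Δleader=(-21.000, -14.000, -11.000°), disengaged; cmd=(0,0,0) → follower holds at (-30.000, -12.000, 39.000°)
step 1: Δleader=(13.000, 25.000, -28.000°), engaged; cmd=(1.250, 48.000, -55.000°) → follower=(-28.750, 36.000, -16.000°)
step 2: Δleader=(14.000, 5.000, -19.000°), engaged; cmd=(1.500, 8.000, -37.000°) → follower=(-27.250, 44.000, -53.000°)
step 3: Δleader=(22.000, -2.000, 25.000°), engaged; cmd=(3.500, -6.000, 51.000°) → follower=(-23.750, 38.000, -2.000°)
step 4: Δleader=(-12.000, 13.000, -43.000°), engaged; cmd=(-5.000, 24.000, -85.000°) → follower=(-28.750, 62.000, -87.000°)
step 5: Δleader=(0.000, -4.000, 39.000°), engaged; cmd=(-2.000, -10.000, 79.000°) → follower=(-30.750, 52.000, -8.000°)
step 6: Δleader=(-10.000, -13.000, 6.000°), engaged; cmd=(-4.500, -28.000, 13.000°) → follower=(-35.250, 24.000, 5.000°)


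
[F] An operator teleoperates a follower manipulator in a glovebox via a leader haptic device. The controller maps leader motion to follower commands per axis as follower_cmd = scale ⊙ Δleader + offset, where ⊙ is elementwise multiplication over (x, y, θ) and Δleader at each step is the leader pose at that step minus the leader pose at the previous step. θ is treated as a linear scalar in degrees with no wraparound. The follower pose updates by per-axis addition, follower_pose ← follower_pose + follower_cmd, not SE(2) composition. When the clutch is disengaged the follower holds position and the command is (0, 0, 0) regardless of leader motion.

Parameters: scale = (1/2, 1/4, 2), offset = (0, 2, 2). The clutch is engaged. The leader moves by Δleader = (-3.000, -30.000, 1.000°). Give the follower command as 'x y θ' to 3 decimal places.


-1.500 -5.500 4.000

axis x: 1/2·-3.000 + 0 = -1.500
axis y: 1/4·-30.000 + 2 = -5.500
axis θ: 2·1.000 + 2 = 4.000


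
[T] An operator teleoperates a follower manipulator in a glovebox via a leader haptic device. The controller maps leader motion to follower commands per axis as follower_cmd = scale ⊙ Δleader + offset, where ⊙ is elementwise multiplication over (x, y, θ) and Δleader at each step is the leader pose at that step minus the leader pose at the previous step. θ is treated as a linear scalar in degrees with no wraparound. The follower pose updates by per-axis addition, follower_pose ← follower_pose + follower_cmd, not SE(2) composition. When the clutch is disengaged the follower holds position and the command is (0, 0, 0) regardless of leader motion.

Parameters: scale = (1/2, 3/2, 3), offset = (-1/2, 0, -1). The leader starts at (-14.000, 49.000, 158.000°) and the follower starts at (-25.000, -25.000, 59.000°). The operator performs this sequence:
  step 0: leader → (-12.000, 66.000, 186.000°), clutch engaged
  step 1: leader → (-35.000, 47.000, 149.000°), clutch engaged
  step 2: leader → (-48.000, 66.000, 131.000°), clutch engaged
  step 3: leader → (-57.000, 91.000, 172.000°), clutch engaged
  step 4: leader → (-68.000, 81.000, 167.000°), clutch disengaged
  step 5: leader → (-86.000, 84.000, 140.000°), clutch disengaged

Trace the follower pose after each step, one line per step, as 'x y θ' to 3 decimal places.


-24.500 0.500 142.000
-36.500 -28.000 30.000
-43.500 0.500 -25.000
-48.500 38.000 97.000
-48.500 38.000 97.000
-48.500 38.000 97.000

step 0: Δleader=(2.000, 17.000, 28.000°), engaged; cmd=(0.500, 25.500, 83.000°) → follower=(-24.500, 0.500, 142.000°)
step 1: Δleader=(-23.000, -19.000, -37.000°), engaged; cmd=(-12.000, -28.500, -112.000°) → follower=(-36.500, -28.000, 30.000°)
step 2: Δleader=(-13.000, 19.000, -18.000°), engaged; cmd=(-7.000, 28.500, -55.000°) → follower=(-43.500, 0.500, -25.000°)
step 3: Δleader=(-9.000, 25.000, 41.000°), engaged; cmd=(-5.000, 37.500, 122.000°) → follower=(-48.500, 38.000, 97.000°)
step 4: Δleader=(-11.000, -10.000, -5.000°), disengaged; cmd=(0,0,0) → follower holds at (-48.500, 38.000, 97.000°)
step 5: Δleader=(-18.000, 3.000, -27.000°), disengaged; cmd=(0,0,0) → follower holds at (-48.500, 38.000, 97.000°)


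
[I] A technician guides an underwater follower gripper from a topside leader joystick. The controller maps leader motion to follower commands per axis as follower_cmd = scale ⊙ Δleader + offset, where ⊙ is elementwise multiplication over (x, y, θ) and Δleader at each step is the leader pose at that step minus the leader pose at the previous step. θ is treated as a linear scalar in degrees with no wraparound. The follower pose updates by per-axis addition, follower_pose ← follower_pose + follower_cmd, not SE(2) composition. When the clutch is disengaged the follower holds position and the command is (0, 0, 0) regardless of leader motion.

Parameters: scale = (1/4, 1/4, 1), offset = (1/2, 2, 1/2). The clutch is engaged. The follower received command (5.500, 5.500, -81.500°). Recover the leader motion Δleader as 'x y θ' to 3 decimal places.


20.000 14.000 -82.000

axis x: (5.500 − 1/2) / (1/4) = 20.000
axis y: (5.500 − 2) / (1/4) = 14.000
axis θ: (-81.500 − 1/2) / (1) = -82.000


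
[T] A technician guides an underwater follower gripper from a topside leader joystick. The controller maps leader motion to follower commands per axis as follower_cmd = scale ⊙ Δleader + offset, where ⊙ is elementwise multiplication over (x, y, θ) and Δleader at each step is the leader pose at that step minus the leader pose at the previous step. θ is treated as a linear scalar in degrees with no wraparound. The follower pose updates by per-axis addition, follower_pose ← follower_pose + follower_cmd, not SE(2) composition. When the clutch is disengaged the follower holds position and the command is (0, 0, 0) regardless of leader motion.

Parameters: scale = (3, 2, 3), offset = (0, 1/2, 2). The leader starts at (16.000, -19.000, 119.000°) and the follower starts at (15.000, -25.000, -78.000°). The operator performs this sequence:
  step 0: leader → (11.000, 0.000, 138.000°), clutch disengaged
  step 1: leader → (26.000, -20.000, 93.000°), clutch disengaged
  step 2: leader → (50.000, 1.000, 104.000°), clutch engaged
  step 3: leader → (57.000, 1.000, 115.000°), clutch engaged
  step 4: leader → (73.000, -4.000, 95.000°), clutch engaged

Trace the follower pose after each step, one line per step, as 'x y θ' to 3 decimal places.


step 0: Δleader=(-5.000, 19.000, 19.000°), disengaged; cmd=(0,0,0) → follower holds at (15.000, -25.000, -78.000°)
step 1: Δleader=(15.000, -20.000, -45.000°), disengaged; cmd=(0,0,0) → follower holds at (15.000, -25.000, -78.000°)
step 2: Δleader=(24.000, 21.000, 11.000°), engaged; cmd=(72.000, 42.500, 35.000°) → follower=(87.000, 17.500, -43.000°)
step 3: Δleader=(7.000, 0.000, 11.000°), engaged; cmd=(21.000, 0.500, 35.000°) → follower=(108.000, 18.000, -8.000°)
step 4: Δleader=(16.000, -5.000, -20.000°), engaged; cmd=(48.000, -9.500, -58.000°) → follower=(156.000, 8.500, -66.000°)

15.000 -25.000 -78.000
15.000 -25.000 -78.000
87.000 17.500 -43.000
108.000 18.000 -8.000
156.000 8.500 -66.000
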